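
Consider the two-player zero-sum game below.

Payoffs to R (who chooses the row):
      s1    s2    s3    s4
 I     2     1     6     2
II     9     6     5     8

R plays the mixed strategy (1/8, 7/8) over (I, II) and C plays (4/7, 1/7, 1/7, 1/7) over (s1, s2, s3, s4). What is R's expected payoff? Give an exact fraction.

Against (4/7, 1/7, 1/7, 1/7), each row's expected payoff is I: 17/7; II: 55/7.
Taking the (1/8, 7/8)-weighted average: (1/8)·(17/7) + (7/8)·(55/7) = 201/28.

201/28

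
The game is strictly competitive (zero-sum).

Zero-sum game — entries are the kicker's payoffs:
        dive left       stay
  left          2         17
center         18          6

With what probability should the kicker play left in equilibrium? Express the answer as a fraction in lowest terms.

4/9

Row minima are 2 and 6, so the kicker's maximin is 6; column maxima are 18 and 17, so the goalkeeper's minimax is 17. These differ, so the equilibrium is in mixed strategies.
Let the kicker play left with probability p. The goalkeeper is indifferent when 2p + 18(1−p) = 17p + 6(1−p), giving p = 4/9.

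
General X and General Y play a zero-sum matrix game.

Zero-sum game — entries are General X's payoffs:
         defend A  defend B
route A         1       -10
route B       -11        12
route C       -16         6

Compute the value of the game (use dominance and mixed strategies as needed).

Row route C is strictly dominated by row route B, so General X never plays it.
The remaining 2×2 game on (route A, route B) × (defend A, defend B) has no saddle point. Let General X play route A with probability p; indifference gives p − 11(1−p) = −10p + 12(1−p), so p = 23/34.
Similarly General Y's optimal q on defend A is 11/17, and the value is 1·(11/17) + (-10)·(6/17) = -49/17.

-49/17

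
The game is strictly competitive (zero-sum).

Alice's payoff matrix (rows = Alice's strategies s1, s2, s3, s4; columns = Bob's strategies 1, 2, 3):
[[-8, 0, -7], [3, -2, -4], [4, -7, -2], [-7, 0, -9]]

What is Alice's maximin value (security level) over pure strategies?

The worst-case payoff for each row is s1: -8, s2: -4, s3: -7, s4: -9.
The best of these is -4.

-4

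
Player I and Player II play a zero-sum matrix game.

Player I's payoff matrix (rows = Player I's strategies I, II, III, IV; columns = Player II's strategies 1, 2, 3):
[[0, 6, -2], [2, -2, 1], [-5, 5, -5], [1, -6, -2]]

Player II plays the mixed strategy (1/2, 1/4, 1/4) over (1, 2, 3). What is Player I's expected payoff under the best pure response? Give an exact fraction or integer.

I: (0)·(1/2) + (6)·(1/4) + (-2)·(1/4) = 1.
II: (2)·(1/2) + (-2)·(1/4) + (1)·(1/4) = 3/4.
III: (-5)·(1/2) + (5)·(1/4) + (-5)·(1/4) = -5/2.
IV: (1)·(1/2) + (-6)·(1/4) + (-2)·(1/4) = -3/2.
The best pure response is I with expected payoff 1.

1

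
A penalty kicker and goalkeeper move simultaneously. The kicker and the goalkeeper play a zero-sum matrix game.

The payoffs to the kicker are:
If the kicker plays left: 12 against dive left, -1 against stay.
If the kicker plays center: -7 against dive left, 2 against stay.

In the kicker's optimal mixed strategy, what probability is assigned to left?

Row minima are -1 and -7, so the kicker's maximin is -1; column maxima are 12 and 2, so the goalkeeper's minimax is 2. These differ, so the equilibrium is in mixed strategies.
Let the kicker play left with probability p. The goalkeeper is indifferent when 12p − 7(1−p) = −p + 2(1−p), giving p = 9/22.

9/22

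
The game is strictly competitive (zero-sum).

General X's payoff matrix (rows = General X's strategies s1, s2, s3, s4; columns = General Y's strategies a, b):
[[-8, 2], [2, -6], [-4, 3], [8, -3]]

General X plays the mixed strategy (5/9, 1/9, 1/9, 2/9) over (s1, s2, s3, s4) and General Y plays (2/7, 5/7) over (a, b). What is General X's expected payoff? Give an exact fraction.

Against (2/7, 5/7), each row's expected payoff is s1: -6/7; s2: -26/7; s3: 1; s4: 1/7.
Taking the (5/9, 1/9, 1/9, 2/9)-weighted average: (5/9)·(-6/7) + (1/9)·(-26/7) + (1/9)·(1) + (2/9)·(1/7) = -47/63.

-47/63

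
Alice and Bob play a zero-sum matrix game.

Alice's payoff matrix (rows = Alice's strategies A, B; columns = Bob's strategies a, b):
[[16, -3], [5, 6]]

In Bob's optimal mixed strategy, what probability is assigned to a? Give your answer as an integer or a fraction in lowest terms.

Row minima are -3 and 5, so Alice's maximin is 5; column maxima are 16 and 6, so Bob's minimax is 6. These differ, so the equilibrium is in mixed strategies.
Let Bob play a with probability q. Alice is indifferent when 16q − 3(1−q) = 5q + 6(1−q), giving q = 9/20.

9/20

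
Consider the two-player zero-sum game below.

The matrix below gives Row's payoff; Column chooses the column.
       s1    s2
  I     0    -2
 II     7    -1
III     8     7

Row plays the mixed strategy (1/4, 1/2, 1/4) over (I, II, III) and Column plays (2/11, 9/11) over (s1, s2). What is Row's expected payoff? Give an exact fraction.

Against (2/11, 9/11), each row's expected payoff is I: -18/11; II: 5/11; III: 79/11.
Taking the (1/4, 1/2, 1/4)-weighted average: (1/4)·(-18/11) + (1/2)·(5/11) + (1/4)·(79/11) = 71/44.

71/44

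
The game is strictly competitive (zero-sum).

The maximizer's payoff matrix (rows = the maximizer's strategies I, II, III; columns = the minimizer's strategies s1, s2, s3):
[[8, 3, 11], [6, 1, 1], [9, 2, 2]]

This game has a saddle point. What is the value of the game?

Row minima: 3, 1, 2 → the maximizer's maximin is 3.
Column maxima: 9, 3, 11 → the minimizer's minimax is 3.
They coincide at (I, s2), so the value is 3.

3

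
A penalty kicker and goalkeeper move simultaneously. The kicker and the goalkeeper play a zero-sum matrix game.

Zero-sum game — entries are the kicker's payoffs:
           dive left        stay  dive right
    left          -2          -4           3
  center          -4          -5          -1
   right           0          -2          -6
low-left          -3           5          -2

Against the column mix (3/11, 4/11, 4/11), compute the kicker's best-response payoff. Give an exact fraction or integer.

left: (-2)·(3/11) + (-4)·(4/11) + (3)·(4/11) = -10/11.
center: (-4)·(3/11) + (-5)·(4/11) + (-1)·(4/11) = -36/11.
right: (0)·(3/11) + (-2)·(4/11) + (-6)·(4/11) = -32/11.
low-left: (-3)·(3/11) + (5)·(4/11) + (-2)·(4/11) = 3/11.
The best pure response is low-left with expected payoff 3/11.

3/11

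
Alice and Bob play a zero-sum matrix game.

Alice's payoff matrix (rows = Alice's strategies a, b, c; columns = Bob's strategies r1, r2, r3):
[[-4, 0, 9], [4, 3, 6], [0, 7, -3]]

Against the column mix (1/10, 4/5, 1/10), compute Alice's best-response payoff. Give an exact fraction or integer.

53/10

a: (-4)·(1/10) + (0)·(4/5) + (9)·(1/10) = 1/2.
b: (4)·(1/10) + (3)·(4/5) + (6)·(1/10) = 17/5.
c: (0)·(1/10) + (7)·(4/5) + (-3)·(1/10) = 53/10.
The best pure response is c with expected payoff 53/10.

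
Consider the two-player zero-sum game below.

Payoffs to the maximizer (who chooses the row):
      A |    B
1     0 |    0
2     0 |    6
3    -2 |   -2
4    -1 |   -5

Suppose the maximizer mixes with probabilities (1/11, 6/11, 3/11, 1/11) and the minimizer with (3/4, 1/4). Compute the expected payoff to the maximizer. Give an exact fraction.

Against (3/4, 1/4), each row's expected payoff is 1: 0; 2: 3/2; 3: -2; 4: -2.
Taking the (1/11, 6/11, 3/11, 1/11)-weighted average: (1/11)·(0) + (6/11)·(3/2) + (3/11)·(-2) + (1/11)·(-2) = 1/11.

1/11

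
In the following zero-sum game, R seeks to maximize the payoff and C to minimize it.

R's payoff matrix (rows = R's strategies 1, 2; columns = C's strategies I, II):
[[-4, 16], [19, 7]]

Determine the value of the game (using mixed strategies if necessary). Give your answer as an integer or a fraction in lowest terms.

Row minima are -4 and 7, so R's maximin is 7; column maxima are 19 and 16, so C's minimax is 16. These differ, so the equilibrium is in mixed strategies.
Let R play 1 with probability p. C is indifferent when −4p + 19(1−p) = 16p + 7(1−p), giving p = 3/8.
Let C play I with probability q. R is indifferent when −4q + 16(1−q) = 19q + 7(1−q), giving q = 9/32.
The value is -4·(9/32) + (16)·(23/32) = 83/8.

83/8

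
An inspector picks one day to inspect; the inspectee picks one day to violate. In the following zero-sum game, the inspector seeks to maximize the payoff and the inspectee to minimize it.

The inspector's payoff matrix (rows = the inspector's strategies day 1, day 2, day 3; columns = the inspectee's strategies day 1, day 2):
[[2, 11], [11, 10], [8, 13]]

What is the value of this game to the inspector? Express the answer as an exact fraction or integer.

Row day 1 is strictly dominated by row day 3, so the inspector never plays it.
The remaining 2×2 game on (day 2, day 3) × (day 1, day 2) has no saddle point. Let the inspector play day 2 with probability p; indifference gives 11p + 8(1−p) = 10p + 13(1−p), so p = 5/6.
Similarly the inspectee's optimal q on day 1 is 1/2, and the value is 11·(1/2) + (10)·(1/2) = 21/2.

21/2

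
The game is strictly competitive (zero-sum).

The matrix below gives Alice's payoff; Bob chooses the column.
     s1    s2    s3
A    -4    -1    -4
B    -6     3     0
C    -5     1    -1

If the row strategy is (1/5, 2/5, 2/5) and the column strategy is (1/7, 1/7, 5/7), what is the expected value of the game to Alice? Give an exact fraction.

Against (1/7, 1/7, 5/7), each row's expected payoff is A: -25/7; B: -3/7; C: -9/7.
Taking the (1/5, 2/5, 2/5)-weighted average: (1/5)·(-25/7) + (2/5)·(-3/7) + (2/5)·(-9/7) = -7/5.

-7/5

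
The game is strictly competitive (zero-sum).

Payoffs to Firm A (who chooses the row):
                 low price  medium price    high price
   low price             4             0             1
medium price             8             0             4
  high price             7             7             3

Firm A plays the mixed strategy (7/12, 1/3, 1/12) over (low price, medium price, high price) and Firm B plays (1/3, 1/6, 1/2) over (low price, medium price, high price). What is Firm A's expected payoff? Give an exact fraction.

Against (1/3, 1/6, 1/2), each row's expected payoff is low price: 11/6; medium price: 14/3; high price: 5.
Taking the (7/12, 1/3, 1/12)-weighted average: (7/12)·(11/6) + (1/3)·(14/3) + (1/12)·(5) = 73/24.

73/24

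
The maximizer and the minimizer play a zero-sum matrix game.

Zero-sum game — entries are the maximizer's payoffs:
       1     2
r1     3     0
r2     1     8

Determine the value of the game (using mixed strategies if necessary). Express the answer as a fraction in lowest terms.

Row minima are 0 and 1, so the maximizer's maximin is 1; column maxima are 3 and 8, so the minimizer's minimax is 3. These differ, so the equilibrium is in mixed strategies.
Let the maximizer play r1 with probability p. The minimizer is indifferent when 3p + (1−p) = 8(1−p), giving p = 7/10.
Let the minimizer play 1 with probability q. The maximizer is indifferent when 3q = q + 8(1−q), giving q = 4/5.
The value is 3·(4/5) + (0)·(1/5) = 12/5.

12/5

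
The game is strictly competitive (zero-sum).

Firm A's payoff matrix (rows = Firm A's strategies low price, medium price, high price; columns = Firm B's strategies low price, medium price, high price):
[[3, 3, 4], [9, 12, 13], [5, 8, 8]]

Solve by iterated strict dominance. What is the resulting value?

Column high price is strictly dominated by low price for Firm B (3<4, 9<13, 5<8); eliminate high price.
Row low price is strictly dominated by row medium price (9>3, 12>3); eliminate low price.
Row high price is strictly dominated by row medium price (9>5, 12>8); eliminate high price.
Column medium price is strictly dominated by low price for Firm B (9<12); eliminate medium price.
Only (medium price, low price) remains, with payoff 9.

9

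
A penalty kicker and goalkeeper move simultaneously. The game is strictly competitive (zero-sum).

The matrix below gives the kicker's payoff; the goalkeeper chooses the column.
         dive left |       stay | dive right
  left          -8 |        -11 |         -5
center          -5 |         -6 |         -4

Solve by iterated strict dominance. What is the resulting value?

-6

Row left is strictly dominated by row center (-5>-8, -6>-11, -4>-5); eliminate left.
Column dive right is strictly dominated by dive left for the goalkeeper (-5<-4); eliminate dive right.
Column dive left is strictly dominated by stay for the goalkeeper (-6<-5); eliminate dive left.
Only (center, stay) remains, with payoff -6.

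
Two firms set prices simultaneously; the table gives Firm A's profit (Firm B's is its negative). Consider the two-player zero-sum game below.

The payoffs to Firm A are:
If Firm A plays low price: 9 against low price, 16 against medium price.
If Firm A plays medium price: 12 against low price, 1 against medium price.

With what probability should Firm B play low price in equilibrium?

Row minima are 9 and 1, so Firm A's maximin is 9; column maxima are 12 and 16, so Firm B's minimax is 12. These differ, so the equilibrium is in mixed strategies.
Let Firm B play low price with probability q. Firm A is indifferent when 9q + 16(1−q) = 12q + (1−q), giving q = 5/6.

5/6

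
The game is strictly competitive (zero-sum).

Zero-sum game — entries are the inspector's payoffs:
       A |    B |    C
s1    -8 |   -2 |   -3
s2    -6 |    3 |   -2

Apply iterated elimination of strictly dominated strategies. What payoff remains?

Row s1 is strictly dominated by row s2 (-6>-8, 3>-2, -2>-3); eliminate s1.
Column B is strictly dominated by A for the inspectee (-6<3); eliminate B.
Column C is strictly dominated by A for the inspectee (-6<-2); eliminate C.
Only (s2, A) remains, with payoff -6.

-6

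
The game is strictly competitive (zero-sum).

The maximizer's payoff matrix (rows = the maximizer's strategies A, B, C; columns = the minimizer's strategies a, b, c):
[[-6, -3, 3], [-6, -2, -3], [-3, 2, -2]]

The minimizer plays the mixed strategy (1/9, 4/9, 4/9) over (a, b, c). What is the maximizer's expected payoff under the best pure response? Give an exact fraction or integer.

A: (-6)·(1/9) + (-3)·(4/9) + (3)·(4/9) = -2/3.
B: (-6)·(1/9) + (-2)·(4/9) + (-3)·(4/9) = -26/9.
C: (-3)·(1/9) + (2)·(4/9) + (-2)·(4/9) = -1/3.
The best pure response is C with expected payoff -1/3.

-1/3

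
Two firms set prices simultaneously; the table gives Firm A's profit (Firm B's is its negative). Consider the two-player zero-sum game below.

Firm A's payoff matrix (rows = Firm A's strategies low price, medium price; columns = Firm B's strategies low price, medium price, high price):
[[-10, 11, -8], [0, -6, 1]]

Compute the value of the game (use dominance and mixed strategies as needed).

Column high price is strictly dominated by low price for Firm B (it gives Firm A more in every row).
The remaining 2×2 game on (low price, medium price) × (low price, medium price) has no saddle point. Let Firm A play low price with probability p; indifference gives −10p = 11p − 6(1−p), so p = 2/9.
Similarly Firm B's optimal q on low price is 17/27, and the value is -10·(17/27) + (11)·(10/27) = -20/9.

-20/9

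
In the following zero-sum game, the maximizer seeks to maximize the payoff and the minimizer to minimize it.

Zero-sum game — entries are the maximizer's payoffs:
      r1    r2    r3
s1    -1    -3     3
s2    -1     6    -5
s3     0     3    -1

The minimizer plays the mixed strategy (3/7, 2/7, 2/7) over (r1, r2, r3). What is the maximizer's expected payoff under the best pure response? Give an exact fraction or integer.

4/7

s1: (-1)·(3/7) + (-3)·(2/7) + (3)·(2/7) = -3/7.
s2: (-1)·(3/7) + (6)·(2/7) + (-5)·(2/7) = -1/7.
s3: (0)·(3/7) + (3)·(2/7) + (-1)·(2/7) = 4/7.
The best pure response is s3 with expected payoff 4/7.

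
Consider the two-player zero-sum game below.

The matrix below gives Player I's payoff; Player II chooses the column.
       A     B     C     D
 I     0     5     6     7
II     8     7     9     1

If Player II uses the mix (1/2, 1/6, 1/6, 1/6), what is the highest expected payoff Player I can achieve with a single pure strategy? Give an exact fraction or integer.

I: (0)·(1/2) + (5)·(1/6) + (6)·(1/6) + (7)·(1/6) = 3.
II: (8)·(1/2) + (7)·(1/6) + (9)·(1/6) + (1)·(1/6) = 41/6.
The best pure response is II with expected payoff 41/6.

41/6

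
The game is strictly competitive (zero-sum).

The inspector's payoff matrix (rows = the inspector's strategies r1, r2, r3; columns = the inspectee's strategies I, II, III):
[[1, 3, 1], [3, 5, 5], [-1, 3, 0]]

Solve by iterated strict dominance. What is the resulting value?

Column II is strictly dominated by I for the inspectee (1<3, 3<5, -1<3); eliminate II.
Row r1 is strictly dominated by row r2 (3>1, 5>1); eliminate r1.
Row r3 is strictly dominated by row r2 (3>-1, 5>0); eliminate r3.
Column III is strictly dominated by I for the inspectee (3<5); eliminate III.
Only (r2, I) remains, with payoff 3.

3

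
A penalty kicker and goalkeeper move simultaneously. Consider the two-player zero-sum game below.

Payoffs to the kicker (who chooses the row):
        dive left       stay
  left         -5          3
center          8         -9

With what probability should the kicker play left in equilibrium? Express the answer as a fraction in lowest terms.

Row minima are -5 and -9, so the kicker's maximin is -5; column maxima are 8 and 3, so the goalkeeper's minimax is 3. These differ, so the equilibrium is in mixed strategies.
Let the kicker play left with probability p. The goalkeeper is indifferent when −5p + 8(1−p) = 3p − 9(1−p), giving p = 17/25.

17/25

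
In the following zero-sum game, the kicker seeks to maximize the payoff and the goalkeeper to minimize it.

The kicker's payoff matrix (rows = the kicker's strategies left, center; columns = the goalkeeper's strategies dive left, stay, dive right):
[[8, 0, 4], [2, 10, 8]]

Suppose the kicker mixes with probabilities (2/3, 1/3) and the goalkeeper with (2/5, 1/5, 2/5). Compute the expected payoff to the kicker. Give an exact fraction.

26/5

Against (2/5, 1/5, 2/5), each row's expected payoff is left: 24/5; center: 6.
Taking the (2/3, 1/3)-weighted average: (2/3)·(24/5) + (1/3)·(6) = 26/5.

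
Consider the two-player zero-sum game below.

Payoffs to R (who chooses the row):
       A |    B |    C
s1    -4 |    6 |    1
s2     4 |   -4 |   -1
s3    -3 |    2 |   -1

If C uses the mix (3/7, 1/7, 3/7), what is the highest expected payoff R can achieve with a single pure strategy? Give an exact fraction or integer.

5/7

s1: (-4)·(3/7) + (6)·(1/7) + (1)·(3/7) = -3/7.
s2: (4)·(3/7) + (-4)·(1/7) + (-1)·(3/7) = 5/7.
s3: (-3)·(3/7) + (2)·(1/7) + (-1)·(3/7) = -10/7.
The best pure response is s2 with expected payoff 5/7.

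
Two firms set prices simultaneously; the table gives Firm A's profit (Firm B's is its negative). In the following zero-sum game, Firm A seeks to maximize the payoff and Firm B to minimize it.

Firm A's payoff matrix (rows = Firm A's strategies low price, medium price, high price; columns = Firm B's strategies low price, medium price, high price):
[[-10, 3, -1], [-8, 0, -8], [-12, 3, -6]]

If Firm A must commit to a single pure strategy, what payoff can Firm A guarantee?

The worst-case payoff for each row is low price: -10, medium price: -8, high price: -12.
The best of these is -8.

-8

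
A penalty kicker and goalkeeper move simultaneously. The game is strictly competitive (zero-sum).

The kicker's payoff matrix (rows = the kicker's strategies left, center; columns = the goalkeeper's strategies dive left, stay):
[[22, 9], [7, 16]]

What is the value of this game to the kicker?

289/22

Row minima are 9 and 7, so the kicker's maximin is 9; column maxima are 22 and 16, so the goalkeeper's minimax is 16. These differ, so the equilibrium is in mixed strategies.
Let the kicker play left with probability p. The goalkeeper is indifferent when 22p + 7(1−p) = 9p + 16(1−p), giving p = 9/22.
Let the goalkeeper play dive left with probability q. The kicker is indifferent when 22q + 9(1−q) = 7q + 16(1−q), giving q = 7/22.
The value is 22·(7/22) + (9)·(15/22) = 289/22.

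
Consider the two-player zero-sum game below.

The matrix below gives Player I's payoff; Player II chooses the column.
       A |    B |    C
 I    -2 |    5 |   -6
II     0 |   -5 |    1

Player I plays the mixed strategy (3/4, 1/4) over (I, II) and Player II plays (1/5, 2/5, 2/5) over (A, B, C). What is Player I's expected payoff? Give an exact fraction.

-1

Against (1/5, 2/5, 2/5), each row's expected payoff is I: -4/5; II: -8/5.
Taking the (3/4, 1/4)-weighted average: (3/4)·(-4/5) + (1/4)·(-8/5) = -1.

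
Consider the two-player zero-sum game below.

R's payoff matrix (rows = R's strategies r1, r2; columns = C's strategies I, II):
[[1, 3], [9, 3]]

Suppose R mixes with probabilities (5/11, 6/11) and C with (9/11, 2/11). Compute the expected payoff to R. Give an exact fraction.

597/121

Against (9/11, 2/11), each row's expected payoff is r1: 15/11; r2: 87/11.
Taking the (5/11, 6/11)-weighted average: (5/11)·(15/11) + (6/11)·(87/11) = 597/121.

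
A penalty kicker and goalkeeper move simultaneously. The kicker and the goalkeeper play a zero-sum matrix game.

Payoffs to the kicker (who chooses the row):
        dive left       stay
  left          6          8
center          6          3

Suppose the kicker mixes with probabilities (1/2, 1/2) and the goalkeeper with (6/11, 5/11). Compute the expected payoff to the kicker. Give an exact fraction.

127/22

Against (6/11, 5/11), each row's expected payoff is left: 76/11; center: 51/11.
Taking the (1/2, 1/2)-weighted average: (1/2)·(76/11) + (1/2)·(51/11) = 127/22.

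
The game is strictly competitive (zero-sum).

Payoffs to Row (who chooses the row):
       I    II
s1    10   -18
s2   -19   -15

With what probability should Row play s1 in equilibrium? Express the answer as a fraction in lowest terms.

Row minima are -18 and -19, so Row's maximin is -18; column maxima are 10 and -15, so Column's minimax is -15. These differ, so the equilibrium is in mixed strategies.
Let Row play s1 with probability p. Column is indifferent when 10p − 19(1−p) = −18p − 15(1−p), giving p = 1/8.

1/8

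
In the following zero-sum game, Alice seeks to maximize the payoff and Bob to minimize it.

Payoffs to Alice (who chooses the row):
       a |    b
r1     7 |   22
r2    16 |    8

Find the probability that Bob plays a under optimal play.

14/23

Row minima are 7 and 8, so Alice's maximin is 8; column maxima are 16 and 22, so Bob's minimax is 16. These differ, so the equilibrium is in mixed strategies.
Let Bob play a with probability q. Alice is indifferent when 7q + 22(1−q) = 16q + 8(1−q), giving q = 14/23.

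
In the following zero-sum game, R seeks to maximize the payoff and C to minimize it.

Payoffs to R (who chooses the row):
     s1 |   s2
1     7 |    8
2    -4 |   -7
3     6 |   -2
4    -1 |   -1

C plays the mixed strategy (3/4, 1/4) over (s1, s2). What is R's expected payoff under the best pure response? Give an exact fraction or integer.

29/4

1: (7)·(3/4) + (8)·(1/4) = 29/4.
2: (-4)·(3/4) + (-7)·(1/4) = -19/4.
3: (6)·(3/4) + (-2)·(1/4) = 4.
4: (-1)·(3/4) + (-1)·(1/4) = -1.
The best pure response is 1 with expected payoff 29/4.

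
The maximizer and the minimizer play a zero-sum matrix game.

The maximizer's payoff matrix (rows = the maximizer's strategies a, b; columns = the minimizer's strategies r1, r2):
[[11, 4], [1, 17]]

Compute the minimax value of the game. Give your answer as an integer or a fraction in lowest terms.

Row minima are 4 and 1, so the maximizer's maximin is 4; column maxima are 11 and 17, so the minimizer's minimax is 11. These differ, so the equilibrium is in mixed strategies.
Let the maximizer play a with probability p. The minimizer is indifferent when 11p + (1−p) = 4p + 17(1−p), giving p = 16/23.
Let the minimizer play r1 with probability q. The maximizer is indifferent when 11q + 4(1−q) = q + 17(1−q), giving q = 13/23.
The value is 11·(13/23) + (4)·(10/23) = 183/23.

183/23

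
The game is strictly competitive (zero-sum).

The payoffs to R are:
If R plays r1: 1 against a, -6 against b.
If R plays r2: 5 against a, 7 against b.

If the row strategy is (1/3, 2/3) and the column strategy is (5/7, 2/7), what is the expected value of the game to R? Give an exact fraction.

Against (5/7, 2/7), each row's expected payoff is r1: -1; r2: 39/7.
Taking the (1/3, 2/3)-weighted average: (1/3)·(-1) + (2/3)·(39/7) = 71/21.

71/21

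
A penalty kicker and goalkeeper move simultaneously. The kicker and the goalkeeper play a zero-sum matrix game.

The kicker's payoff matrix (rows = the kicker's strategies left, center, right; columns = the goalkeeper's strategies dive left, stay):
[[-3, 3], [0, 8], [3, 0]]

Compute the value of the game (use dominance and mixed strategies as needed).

Row left is strictly dominated by row center, so the kicker never plays it.
The remaining 2×2 game on (center, right) × (dive left, stay) has no saddle point. Let the kicker play center with probability p; indifference gives 3(1−p) = 8p, so p = 3/11.
Similarly the goalkeeper's optimal q on dive left is 8/11, and the value is 0·(8/11) + (8)·(3/11) = 24/11.

24/11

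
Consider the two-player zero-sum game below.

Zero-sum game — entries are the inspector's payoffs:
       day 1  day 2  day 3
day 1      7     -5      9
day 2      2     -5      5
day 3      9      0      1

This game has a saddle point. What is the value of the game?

Row minima: -5, -5, 0 → the inspector's maximin is 0.
Column maxima: 9, 0, 9 → the inspectee's minimax is 0.
They coincide at (day 3, day 2), so the value is 0.

0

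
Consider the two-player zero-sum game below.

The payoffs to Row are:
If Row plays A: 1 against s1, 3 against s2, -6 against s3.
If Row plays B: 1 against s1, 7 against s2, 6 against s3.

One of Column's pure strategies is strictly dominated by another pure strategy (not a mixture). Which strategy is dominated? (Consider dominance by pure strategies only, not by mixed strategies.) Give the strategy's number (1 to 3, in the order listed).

Column prefers columns that give Row less. Compare s2 with s1: 1 < 3, 1 < 7.
So s1 strictly dominates s2 for Column; s2 is strictly dominated.

2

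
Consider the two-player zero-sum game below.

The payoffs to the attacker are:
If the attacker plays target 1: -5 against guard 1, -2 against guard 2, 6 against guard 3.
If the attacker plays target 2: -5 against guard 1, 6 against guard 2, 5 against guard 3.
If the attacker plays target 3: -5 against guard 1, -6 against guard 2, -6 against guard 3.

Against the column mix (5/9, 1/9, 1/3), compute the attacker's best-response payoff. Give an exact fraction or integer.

-4/9

target 1: (-5)·(5/9) + (-2)·(1/9) + (6)·(1/3) = -1.
target 2: (-5)·(5/9) + (6)·(1/9) + (5)·(1/3) = -4/9.
target 3: (-5)·(5/9) + (-6)·(1/9) + (-6)·(1/3) = -49/9.
The best pure response is target 2 with expected payoff -4/9.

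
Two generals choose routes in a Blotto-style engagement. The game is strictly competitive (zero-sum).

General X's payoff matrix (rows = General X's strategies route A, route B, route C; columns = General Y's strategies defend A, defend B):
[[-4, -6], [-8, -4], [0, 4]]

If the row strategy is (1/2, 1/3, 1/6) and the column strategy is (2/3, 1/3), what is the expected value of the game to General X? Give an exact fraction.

Against (2/3, 1/3), each row's expected payoff is route A: -14/3; route B: -20/3; route C: 4/3.
Taking the (1/2, 1/3, 1/6)-weighted average: (1/2)·(-14/3) + (1/3)·(-20/3) + (1/6)·(4/3) = -13/3.

-13/3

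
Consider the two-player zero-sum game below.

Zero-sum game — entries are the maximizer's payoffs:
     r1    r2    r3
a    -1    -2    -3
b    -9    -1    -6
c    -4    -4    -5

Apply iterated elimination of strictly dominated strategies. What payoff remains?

Column r2 is strictly dominated by r3 for the minimizer (-3<-2, -6<-1, -5<-4); eliminate r2.
Row b is strictly dominated by row a (-1>-9, -3>-6); eliminate b.
Row c is strictly dominated by row a (-1>-4, -3>-5); eliminate c.
Column r1 is strictly dominated by r3 for the minimizer (-3<-1); eliminate r1.
Only (a, r3) remains, with payoff -3.

-3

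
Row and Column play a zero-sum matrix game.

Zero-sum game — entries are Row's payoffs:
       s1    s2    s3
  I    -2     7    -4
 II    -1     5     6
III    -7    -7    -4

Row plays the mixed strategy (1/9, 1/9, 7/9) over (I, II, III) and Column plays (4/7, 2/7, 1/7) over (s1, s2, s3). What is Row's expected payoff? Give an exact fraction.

-44/9

Against (4/7, 2/7, 1/7), each row's expected payoff is I: 2/7; II: 12/7; III: -46/7.
Taking the (1/9, 1/9, 7/9)-weighted average: (1/9)·(2/7) + (1/9)·(12/7) + (7/9)·(-46/7) = -44/9.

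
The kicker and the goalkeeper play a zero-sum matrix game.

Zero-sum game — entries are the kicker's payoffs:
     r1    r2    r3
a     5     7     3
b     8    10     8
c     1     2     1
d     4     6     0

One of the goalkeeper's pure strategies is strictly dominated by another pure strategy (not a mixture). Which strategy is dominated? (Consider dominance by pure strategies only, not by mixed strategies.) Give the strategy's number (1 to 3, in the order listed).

2

The goalkeeper prefers columns that give the kicker less. Compare r2 with r1: 5 < 7, 8 < 10, 1 < 2, 4 < 6.
So r1 strictly dominates r2 for the goalkeeper; r2 is strictly dominated.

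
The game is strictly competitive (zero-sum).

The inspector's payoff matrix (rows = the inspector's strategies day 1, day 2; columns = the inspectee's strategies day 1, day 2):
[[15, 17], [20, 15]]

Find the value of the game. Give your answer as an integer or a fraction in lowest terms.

115/7

Row minima are 15 and 15, so the inspector's maximin is 15; column maxima are 20 and 17, so the inspectee's minimax is 17. These differ, so the equilibrium is in mixed strategies.
Let the inspector play day 1 with probability p. The inspectee is indifferent when 15p + 20(1−p) = 17p + 15(1−p), giving p = 5/7.
Let the inspectee play day 1 with probability q. The inspector is indifferent when 15q + 17(1−q) = 20q + 15(1−q), giving q = 2/7.
The value is 15·(2/7) + (17)·(5/7) = 115/7.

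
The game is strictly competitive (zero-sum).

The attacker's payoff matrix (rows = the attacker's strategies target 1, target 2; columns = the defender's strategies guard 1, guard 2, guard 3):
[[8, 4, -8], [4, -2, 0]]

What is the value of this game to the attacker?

Column guard 1 is strictly dominated by guard 2 for the defender (it gives the attacker more in every row).
The remaining 2×2 game on (target 1, target 2) × (guard 2, guard 3) has no saddle point. Let the attacker play target 1 with probability p; indifference gives 4p − 2(1−p) = −8p, so p = 1/7.
Similarly the defender's optimal q on guard 2 is 4/7, and the value is 4·(4/7) + (-8)·(3/7) = -8/7.

-8/7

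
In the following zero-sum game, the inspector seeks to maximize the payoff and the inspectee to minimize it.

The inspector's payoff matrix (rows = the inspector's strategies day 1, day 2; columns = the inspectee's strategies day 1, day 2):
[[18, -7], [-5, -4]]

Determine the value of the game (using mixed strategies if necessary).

-107/26

Row minima are -7 and -5, so the inspector's maximin is -5; column maxima are 18 and -4, so the inspectee's minimax is -4. These differ, so the equilibrium is in mixed strategies.
Let the inspector play day 1 with probability p. The inspectee is indifferent when 18p − 5(1−p) = −7p − 4(1−p), giving p = 1/26.
Let the inspectee play day 1 with probability q. The inspector is indifferent when 18q − 7(1−q) = −5q − 4(1−q), giving q = 3/26.
The value is 18·(3/26) + (-7)·(23/26) = -107/26.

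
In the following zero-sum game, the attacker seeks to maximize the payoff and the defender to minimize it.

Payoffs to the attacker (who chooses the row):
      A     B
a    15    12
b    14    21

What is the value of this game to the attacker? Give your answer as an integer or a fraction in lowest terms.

Row minima are 12 and 14, so the attacker's maximin is 14; column maxima are 15 and 21, so the defender's minimax is 15. These differ, so the equilibrium is in mixed strategies.
Let the attacker play a with probability p. The defender is indifferent when 15p + 14(1−p) = 12p + 21(1−p), giving p = 7/10.
Let the defender play A with probability q. The attacker is indifferent when 15q + 12(1−q) = 14q + 21(1−q), giving q = 9/10.
The value is 15·(9/10) + (12)·(1/10) = 147/10.

147/10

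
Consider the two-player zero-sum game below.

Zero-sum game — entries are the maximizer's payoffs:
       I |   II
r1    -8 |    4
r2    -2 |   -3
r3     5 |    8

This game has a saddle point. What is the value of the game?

5

Row minima: -8, -3, 5 → the maximizer's maximin is 5.
Column maxima: 5, 8 → the minimizer's minimax is 5.
They coincide at (r3, I), so the value is 5.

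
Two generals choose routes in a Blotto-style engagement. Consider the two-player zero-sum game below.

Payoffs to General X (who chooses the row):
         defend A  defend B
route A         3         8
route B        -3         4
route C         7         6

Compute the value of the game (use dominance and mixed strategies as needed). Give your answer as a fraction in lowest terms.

Row route B is strictly dominated by row route A, so General X never plays it.
The remaining 2×2 game on (route A, route C) × (defend A, defend B) has no saddle point. Let General X play route A with probability p; indifference gives 3p + 7(1−p) = 8p + 6(1−p), so p = 1/6.
Similarly General Y's optimal q on defend A is 1/3, and the value is 3·(1/3) + (8)·(2/3) = 19/3.

19/3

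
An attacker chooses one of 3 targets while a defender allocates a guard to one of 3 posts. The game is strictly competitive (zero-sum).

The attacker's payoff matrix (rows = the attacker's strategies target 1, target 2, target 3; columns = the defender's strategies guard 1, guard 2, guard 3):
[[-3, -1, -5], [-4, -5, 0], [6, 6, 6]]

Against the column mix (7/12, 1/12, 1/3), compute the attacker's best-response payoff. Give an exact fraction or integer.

target 1: (-3)·(7/12) + (-1)·(1/12) + (-5)·(1/3) = -7/2.
target 2: (-4)·(7/12) + (-5)·(1/12) + (0)·(1/3) = -11/4.
target 3: (6)·(7/12) + (6)·(1/12) + (6)·(1/3) = 6.
The best pure response is target 3 with expected payoff 6.

6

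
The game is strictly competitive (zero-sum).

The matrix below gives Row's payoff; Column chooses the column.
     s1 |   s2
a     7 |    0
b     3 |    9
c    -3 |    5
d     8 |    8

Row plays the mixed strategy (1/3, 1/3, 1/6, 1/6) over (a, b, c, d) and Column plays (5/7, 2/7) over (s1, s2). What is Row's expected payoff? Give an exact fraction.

Against (5/7, 2/7), each row's expected payoff is a: 5; b: 33/7; c: -5/7; d: 8.
Taking the (1/3, 1/3, 1/6, 1/6)-weighted average: (1/3)·(5) + (1/3)·(33/7) + (1/6)·(-5/7) + (1/6)·(8) = 187/42.

187/42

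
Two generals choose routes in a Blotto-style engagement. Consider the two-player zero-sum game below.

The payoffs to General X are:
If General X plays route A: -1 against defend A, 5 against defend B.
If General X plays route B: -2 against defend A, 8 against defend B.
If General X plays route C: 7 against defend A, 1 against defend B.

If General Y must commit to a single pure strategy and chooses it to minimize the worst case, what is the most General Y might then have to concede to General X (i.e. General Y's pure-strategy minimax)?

The worst case (largest entry) in each column is defend A: 7, defend B: 8.
The best (smallest) of these is 7.

7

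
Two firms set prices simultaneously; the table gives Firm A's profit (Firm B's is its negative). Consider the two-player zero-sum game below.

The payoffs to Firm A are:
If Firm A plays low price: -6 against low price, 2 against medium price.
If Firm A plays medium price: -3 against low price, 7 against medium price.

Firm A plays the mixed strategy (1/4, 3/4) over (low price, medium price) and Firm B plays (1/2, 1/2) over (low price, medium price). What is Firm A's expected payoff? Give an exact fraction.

Against (1/2, 1/2), each row's expected payoff is low price: -2; medium price: 2.
Taking the (1/4, 3/4)-weighted average: (1/4)·(-2) + (3/4)·(2) = 1.

1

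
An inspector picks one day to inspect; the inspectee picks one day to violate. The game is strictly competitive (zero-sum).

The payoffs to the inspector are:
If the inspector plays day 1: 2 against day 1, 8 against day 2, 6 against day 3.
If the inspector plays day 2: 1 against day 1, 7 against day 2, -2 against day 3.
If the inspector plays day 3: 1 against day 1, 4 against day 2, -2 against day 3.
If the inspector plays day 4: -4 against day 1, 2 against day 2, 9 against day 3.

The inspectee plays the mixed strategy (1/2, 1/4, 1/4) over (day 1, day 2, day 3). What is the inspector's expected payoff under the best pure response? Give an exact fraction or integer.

day 1: (2)·(1/2) + (8)·(1/4) + (6)·(1/4) = 9/2.
day 2: (1)·(1/2) + (7)·(1/4) + (-2)·(1/4) = 7/4.
day 3: (1)·(1/2) + (4)·(1/4) + (-2)·(1/4) = 1.
day 4: (-4)·(1/2) + (2)·(1/4) + (9)·(1/4) = 3/4.
The best pure response is day 1 with expected payoff 9/2.

9/2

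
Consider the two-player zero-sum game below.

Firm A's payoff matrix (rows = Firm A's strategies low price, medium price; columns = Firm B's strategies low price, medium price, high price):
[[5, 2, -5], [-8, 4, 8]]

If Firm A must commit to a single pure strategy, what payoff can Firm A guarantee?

-5

The worst-case payoff for each row is low price: -5, medium price: -8.
The best of these is -5.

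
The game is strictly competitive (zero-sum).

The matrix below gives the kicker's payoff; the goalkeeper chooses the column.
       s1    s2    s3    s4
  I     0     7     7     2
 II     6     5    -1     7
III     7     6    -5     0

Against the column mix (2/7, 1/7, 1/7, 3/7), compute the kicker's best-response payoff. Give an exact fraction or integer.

I: (0)·(2/7) + (7)·(1/7) + (7)·(1/7) + (2)·(3/7) = 20/7.
II: (6)·(2/7) + (5)·(1/7) + (-1)·(1/7) + (7)·(3/7) = 37/7.
III: (7)·(2/7) + (6)·(1/7) + (-5)·(1/7) + (0)·(3/7) = 15/7.
The best pure response is II with expected payoff 37/7.

37/7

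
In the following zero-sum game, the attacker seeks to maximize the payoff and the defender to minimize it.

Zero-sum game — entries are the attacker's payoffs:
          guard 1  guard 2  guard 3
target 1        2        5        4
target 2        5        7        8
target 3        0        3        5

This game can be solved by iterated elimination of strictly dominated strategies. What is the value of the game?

Column guard 2 is strictly dominated by guard 1 for the defender (2<5, 5<7, 0<3); eliminate guard 2.
Row target 1 is strictly dominated by row target 2 (5>2, 8>4); eliminate target 1.
Row target 3 is strictly dominated by row target 2 (5>0, 8>5); eliminate target 3.
Column guard 3 is strictly dominated by guard 1 for the defender (5<8); eliminate guard 3.
Only (target 2, guard 1) remains, with payoff 5.

5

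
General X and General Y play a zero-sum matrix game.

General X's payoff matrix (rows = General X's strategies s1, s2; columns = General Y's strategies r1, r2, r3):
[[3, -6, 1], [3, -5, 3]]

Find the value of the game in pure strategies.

-5

Row minima: -6, -5 → General X's maximin is -5.
Column maxima: 3, -5, 3 → General Y's minimax is -5.
They coincide at (s2, r2), so the value is -5.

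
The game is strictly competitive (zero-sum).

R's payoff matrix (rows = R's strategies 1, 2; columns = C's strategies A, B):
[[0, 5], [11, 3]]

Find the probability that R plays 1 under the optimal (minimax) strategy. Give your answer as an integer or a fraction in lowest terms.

Row minima are 0 and 3, so R's maximin is 3; column maxima are 11 and 5, so C's minimax is 5. These differ, so the equilibrium is in mixed strategies.
Let R play 1 with probability p. C is indifferent when 11(1−p) = 5p + 3(1−p), giving p = 8/13.

8/13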